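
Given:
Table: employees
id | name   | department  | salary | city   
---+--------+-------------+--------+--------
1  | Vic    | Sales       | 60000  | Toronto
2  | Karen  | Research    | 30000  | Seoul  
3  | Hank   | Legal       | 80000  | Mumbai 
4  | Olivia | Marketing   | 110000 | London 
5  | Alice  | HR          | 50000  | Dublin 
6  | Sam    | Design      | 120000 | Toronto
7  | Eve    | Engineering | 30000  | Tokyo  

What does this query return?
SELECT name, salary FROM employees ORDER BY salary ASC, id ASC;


Sorting by salary ASC, then id ASC for ties

7 rows:
Karen, 30000
Eve, 30000
Alice, 50000
Vic, 60000
Hank, 80000
Olivia, 110000
Sam, 120000


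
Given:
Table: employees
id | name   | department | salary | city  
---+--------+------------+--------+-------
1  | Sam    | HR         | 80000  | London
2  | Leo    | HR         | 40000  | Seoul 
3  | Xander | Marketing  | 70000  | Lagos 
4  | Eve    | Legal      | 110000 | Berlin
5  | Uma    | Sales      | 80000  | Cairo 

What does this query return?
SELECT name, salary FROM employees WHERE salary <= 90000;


Filtering: salary <= 90000
Matching: 4 rows

4 rows:
Sam, 80000
Leo, 40000
Xander, 70000
Uma, 80000


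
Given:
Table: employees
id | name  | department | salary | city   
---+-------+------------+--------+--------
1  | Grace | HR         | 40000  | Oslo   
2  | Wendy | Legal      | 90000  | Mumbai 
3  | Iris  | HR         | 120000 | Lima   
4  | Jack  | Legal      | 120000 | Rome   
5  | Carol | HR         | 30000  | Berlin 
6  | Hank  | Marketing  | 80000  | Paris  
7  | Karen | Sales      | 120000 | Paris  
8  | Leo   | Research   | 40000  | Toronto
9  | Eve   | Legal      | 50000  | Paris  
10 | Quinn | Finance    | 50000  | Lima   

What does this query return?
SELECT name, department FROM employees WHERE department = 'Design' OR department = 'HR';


Filtering: department = 'Design' OR 'HR'
Matching: 3 rows

3 rows:
Grace, HR
Iris, HR
Carol, HR


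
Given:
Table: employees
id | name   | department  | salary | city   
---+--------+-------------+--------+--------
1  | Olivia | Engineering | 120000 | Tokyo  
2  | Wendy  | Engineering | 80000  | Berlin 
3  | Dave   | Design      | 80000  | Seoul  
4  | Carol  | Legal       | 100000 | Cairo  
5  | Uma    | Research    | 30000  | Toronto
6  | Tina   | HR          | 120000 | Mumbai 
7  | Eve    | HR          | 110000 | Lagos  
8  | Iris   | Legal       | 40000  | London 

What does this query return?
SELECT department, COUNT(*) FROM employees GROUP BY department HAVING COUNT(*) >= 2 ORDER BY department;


Groups with count >= 2:
  Engineering: 2 -> PASS
  HR: 2 -> PASS
  Legal: 2 -> PASS
  Design: 1 -> filtered out
  Research: 1 -> filtered out


3 groups:
Engineering, 2
HR, 2
Legal, 2


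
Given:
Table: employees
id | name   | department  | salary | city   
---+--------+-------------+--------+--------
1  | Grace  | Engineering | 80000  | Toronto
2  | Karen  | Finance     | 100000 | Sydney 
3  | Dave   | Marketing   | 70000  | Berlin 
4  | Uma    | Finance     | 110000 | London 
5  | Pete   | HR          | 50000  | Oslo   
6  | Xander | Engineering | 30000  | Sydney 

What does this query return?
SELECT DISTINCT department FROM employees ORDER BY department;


All 'department' values (row order): Engineering, Finance, Marketing, Finance, HR, Engineering
Removing duplicates leaves 4 unique value(s).

4 values:
Engineering
Finance
HR
Marketing


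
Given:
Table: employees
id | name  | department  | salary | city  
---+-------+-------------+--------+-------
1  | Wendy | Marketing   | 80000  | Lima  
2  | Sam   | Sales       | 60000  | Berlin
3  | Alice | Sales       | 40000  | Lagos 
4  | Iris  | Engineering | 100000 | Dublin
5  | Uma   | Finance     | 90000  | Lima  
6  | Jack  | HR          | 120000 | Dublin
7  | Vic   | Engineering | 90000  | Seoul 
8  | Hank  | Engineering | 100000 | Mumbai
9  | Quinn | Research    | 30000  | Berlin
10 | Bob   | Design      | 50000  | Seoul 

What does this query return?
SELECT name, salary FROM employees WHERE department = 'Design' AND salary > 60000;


Filtering: department = 'Design' AND salary > 60000
Matching: 0 rows

Empty result set (0 rows)


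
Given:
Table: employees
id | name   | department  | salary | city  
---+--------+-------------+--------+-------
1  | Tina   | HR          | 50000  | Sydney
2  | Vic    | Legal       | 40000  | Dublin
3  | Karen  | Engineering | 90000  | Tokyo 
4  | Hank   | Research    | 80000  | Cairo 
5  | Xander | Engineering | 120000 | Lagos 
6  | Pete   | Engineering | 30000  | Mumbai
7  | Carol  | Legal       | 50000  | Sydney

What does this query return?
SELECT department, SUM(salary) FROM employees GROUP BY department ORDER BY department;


Summing salary within each department:
  Engineering: 90000 + 120000 + 30000 = 240000
  HR: 50000 = 50000
  Legal: 40000 + 50000 = 90000
  Research: 80000 = 80000


4 groups:
Engineering, 240000
HR, 50000
Legal, 90000
Research, 80000


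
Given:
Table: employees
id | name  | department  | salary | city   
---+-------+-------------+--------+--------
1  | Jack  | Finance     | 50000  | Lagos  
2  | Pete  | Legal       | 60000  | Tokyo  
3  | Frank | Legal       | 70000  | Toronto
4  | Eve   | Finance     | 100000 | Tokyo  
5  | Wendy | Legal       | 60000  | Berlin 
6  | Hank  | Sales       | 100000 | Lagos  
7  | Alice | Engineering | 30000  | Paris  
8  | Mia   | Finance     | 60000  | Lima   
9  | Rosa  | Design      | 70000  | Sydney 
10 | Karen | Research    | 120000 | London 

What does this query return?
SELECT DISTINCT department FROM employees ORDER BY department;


All 'department' values (row order): Finance, Legal, Legal, Finance, Legal, Sales, Engineering, Finance, Design, Research
Removing duplicates leaves 6 unique value(s).

6 values:
Design
Engineering
Finance
Legal
Research
Sales


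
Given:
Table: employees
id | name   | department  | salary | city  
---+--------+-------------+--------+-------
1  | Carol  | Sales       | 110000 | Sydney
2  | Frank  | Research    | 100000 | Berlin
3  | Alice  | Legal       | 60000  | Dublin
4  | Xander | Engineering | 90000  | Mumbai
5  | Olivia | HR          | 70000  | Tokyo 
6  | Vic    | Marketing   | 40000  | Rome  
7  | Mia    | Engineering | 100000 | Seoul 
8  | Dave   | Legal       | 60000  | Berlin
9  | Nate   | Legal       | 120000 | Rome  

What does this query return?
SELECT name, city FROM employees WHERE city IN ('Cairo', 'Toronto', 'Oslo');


Filtering: city IN ('Cairo', 'Toronto', 'Oslo')
Matching: 0 rows

Empty result set (0 rows)


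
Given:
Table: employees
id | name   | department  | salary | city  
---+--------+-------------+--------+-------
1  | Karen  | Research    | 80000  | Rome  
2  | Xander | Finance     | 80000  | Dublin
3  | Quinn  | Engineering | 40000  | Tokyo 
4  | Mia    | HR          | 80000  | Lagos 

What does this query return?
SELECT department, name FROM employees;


Projecting columns: department, name

4 rows:
Research, Karen
Finance, Xander
Engineering, Quinn
HR, Mia


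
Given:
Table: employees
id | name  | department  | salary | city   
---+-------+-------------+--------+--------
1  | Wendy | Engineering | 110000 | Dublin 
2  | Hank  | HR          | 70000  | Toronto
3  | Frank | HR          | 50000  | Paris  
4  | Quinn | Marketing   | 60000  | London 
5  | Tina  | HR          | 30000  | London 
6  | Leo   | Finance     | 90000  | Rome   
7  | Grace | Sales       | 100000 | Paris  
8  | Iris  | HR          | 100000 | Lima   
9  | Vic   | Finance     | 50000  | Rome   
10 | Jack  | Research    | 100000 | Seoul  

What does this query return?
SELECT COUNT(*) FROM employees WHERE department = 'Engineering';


Counting rows where department = 'Engineering'
  Wendy -> MATCH


1


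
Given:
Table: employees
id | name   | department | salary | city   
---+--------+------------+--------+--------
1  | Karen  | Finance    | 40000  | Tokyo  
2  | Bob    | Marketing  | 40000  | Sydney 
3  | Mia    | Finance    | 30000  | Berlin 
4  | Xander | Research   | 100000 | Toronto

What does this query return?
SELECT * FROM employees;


SELECT * returns all 4 rows with all columns

4 rows:
1, Karen, Finance, 40000, Tokyo
2, Bob, Marketing, 40000, Sydney
3, Mia, Finance, 30000, Berlin
4, Xander, Research, 100000, Toronto


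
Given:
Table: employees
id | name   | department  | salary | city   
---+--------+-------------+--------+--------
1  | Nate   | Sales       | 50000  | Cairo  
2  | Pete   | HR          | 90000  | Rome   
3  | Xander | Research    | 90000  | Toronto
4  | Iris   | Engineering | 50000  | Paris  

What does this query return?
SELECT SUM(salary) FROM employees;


SUM(salary) = 50000 + 90000 + 90000 + 50000 = 280000

280000


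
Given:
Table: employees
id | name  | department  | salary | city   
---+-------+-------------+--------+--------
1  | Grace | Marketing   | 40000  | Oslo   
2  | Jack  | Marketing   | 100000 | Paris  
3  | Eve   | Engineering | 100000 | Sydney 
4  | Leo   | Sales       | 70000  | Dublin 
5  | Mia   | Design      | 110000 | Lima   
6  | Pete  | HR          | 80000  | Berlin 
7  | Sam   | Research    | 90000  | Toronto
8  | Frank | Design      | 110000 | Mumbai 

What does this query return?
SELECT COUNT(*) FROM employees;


COUNT(*) counts all rows

8


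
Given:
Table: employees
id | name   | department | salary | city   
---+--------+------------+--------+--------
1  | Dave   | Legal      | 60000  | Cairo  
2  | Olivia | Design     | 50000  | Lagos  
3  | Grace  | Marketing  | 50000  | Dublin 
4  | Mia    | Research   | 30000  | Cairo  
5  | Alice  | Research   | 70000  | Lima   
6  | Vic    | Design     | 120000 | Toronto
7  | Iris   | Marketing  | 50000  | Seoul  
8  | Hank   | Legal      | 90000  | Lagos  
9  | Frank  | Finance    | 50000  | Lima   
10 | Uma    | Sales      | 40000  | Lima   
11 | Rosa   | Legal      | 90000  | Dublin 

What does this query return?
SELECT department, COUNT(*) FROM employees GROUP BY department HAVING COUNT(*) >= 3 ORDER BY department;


Groups with count >= 3:
  Legal: 3 -> PASS
  Design: 2 -> filtered out
  Finance: 1 -> filtered out
  Marketing: 2 -> filtered out
  Research: 2 -> filtered out
  Sales: 1 -> filtered out


1 groups:
Legal, 3


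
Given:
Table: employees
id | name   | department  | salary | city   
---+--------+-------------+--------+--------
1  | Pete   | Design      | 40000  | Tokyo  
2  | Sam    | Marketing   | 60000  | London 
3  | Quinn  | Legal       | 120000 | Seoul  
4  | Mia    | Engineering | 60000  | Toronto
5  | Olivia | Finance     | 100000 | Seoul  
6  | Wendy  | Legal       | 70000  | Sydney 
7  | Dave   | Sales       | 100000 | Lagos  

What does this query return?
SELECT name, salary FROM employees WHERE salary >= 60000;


Filtering: salary >= 60000
Matching: 6 rows

6 rows:
Sam, 60000
Quinn, 120000
Mia, 60000
Olivia, 100000
Wendy, 70000
Dave, 100000


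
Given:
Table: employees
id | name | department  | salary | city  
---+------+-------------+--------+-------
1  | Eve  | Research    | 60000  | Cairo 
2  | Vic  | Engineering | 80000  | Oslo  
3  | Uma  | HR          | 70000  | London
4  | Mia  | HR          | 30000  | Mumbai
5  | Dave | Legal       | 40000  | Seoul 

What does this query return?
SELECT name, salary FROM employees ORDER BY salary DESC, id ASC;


Sorting by salary DESC, then id ASC for ties

5 rows:
Vic, 80000
Uma, 70000
Eve, 60000
Dave, 40000
Mia, 30000


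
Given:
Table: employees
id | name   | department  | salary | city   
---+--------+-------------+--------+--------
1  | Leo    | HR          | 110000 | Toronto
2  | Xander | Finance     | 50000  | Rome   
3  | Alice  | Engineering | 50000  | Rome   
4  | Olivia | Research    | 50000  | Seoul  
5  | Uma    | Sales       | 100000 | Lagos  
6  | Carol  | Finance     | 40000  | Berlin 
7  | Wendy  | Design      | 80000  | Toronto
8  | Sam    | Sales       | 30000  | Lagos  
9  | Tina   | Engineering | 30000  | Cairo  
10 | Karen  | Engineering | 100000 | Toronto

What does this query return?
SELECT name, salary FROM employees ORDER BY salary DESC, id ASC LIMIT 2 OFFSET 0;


Sort by salary DESC (id ASC tiebreak), then skip 0 and take 2
Rows 1 through 2

2 rows:
Leo, 110000
Uma, 100000


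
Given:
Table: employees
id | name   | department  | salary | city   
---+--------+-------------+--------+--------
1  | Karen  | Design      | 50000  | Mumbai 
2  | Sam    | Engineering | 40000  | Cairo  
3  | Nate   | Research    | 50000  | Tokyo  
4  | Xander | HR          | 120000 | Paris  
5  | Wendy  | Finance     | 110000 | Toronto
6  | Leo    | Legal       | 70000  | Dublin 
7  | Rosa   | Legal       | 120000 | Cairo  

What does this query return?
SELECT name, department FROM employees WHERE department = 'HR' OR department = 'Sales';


Filtering: department = 'HR' OR 'Sales'
Matching: 1 rows

1 rows:
Xander, HR


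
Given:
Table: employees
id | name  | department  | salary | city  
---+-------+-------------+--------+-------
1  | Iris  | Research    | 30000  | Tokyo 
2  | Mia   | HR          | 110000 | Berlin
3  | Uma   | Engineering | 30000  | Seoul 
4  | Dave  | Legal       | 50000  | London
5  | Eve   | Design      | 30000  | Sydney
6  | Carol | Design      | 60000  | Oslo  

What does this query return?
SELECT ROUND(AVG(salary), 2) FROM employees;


SUM(salary) = 310000
COUNT = 6
ROUND(AVG, 2) = ROUND(310000 / 6, 2) = 51666.67

51666.67


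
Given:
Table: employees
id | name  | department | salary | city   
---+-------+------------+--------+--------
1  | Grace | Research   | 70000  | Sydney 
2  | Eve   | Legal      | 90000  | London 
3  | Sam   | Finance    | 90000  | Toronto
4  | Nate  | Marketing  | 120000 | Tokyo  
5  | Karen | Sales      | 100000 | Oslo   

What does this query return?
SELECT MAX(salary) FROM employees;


Salaries: 70000, 90000, 90000, 120000, 100000
MAX = 120000

120000


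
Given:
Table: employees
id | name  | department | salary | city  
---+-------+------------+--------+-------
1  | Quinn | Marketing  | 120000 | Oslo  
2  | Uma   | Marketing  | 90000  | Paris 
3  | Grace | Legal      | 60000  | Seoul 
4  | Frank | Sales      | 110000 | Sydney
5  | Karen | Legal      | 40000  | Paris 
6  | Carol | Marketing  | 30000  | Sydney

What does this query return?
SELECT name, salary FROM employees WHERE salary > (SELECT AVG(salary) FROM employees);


Subquery: AVG(salary) = 75000.0
Filtering: salary > 75000.0
  Quinn (120000) -> MATCH
  Uma (90000) -> MATCH
  Frank (110000) -> MATCH


3 rows:
Quinn, 120000
Uma, 90000
Frank, 110000


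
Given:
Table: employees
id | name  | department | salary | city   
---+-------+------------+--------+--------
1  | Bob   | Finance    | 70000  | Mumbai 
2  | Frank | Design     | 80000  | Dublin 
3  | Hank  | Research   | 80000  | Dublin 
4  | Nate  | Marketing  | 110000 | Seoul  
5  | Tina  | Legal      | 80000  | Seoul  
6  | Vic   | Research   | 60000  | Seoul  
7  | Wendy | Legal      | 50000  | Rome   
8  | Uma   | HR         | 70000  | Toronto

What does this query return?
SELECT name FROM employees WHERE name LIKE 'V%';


LIKE 'V%' matches names starting with 'V'
Matching: 1

1 rows:
Vic


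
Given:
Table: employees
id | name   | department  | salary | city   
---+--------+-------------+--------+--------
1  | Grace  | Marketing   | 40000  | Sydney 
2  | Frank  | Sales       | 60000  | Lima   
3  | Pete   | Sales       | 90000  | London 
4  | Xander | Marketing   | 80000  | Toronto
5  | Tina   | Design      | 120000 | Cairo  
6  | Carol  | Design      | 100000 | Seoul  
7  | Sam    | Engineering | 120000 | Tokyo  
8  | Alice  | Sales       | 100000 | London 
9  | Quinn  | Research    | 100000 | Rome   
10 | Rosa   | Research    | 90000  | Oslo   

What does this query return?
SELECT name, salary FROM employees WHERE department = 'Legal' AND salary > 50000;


Filtering: department = 'Legal' AND salary > 50000
Matching: 0 rows

Empty result set (0 rows)


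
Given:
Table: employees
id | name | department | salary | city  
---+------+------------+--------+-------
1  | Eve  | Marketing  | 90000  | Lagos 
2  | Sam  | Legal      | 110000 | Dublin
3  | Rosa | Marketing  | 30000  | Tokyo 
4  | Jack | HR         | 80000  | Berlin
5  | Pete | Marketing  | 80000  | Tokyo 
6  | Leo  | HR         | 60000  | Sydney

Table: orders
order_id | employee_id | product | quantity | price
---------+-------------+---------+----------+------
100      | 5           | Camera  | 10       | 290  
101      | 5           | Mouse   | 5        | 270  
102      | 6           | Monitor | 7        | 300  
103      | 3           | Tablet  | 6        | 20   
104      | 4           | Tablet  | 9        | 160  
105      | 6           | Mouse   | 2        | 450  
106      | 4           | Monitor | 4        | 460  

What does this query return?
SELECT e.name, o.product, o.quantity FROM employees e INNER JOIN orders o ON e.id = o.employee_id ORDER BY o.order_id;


Joining employees.id = orders.employee_id:
  employee Pete (id=5) -> order Camera
  employee Pete (id=5) -> order Mouse
  employee Leo (id=6) -> order Monitor
  employee Rosa (id=3) -> order Tablet
  employee Jack (id=4) -> order Tablet
  employee Leo (id=6) -> order Mouse
  employee Jack (id=4) -> order Monitor


7 rows:
Pete, Camera, 10
Pete, Mouse, 5
Leo, Monitor, 7
Rosa, Tablet, 6
Jack, Tablet, 9
Leo, Mouse, 2
Jack, Monitor, 4


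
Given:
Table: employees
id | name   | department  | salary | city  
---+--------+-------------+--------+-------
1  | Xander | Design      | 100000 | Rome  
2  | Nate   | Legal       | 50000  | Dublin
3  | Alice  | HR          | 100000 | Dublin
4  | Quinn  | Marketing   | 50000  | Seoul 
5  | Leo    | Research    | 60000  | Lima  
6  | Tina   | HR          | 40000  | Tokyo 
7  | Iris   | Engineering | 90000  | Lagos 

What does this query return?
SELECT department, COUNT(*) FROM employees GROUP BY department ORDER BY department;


Assigning each row to its department group:
  Xander -> Design
  Nate -> Legal
  Alice -> HR
  Quinn -> Marketing
  Leo -> Research
  Tina -> HR
  Iris -> Engineering


6 groups:
Design, 1
Engineering, 1
HR, 2
Legal, 1
Marketing, 1
Research, 1


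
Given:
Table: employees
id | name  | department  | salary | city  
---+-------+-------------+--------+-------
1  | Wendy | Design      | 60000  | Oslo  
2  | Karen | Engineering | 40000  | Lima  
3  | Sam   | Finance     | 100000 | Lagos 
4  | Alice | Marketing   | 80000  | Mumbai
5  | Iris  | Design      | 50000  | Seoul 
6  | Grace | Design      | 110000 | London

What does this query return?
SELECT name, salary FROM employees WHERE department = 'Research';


Filtering: department = 'Research'
Matching rows: 0

Empty result set (0 rows)


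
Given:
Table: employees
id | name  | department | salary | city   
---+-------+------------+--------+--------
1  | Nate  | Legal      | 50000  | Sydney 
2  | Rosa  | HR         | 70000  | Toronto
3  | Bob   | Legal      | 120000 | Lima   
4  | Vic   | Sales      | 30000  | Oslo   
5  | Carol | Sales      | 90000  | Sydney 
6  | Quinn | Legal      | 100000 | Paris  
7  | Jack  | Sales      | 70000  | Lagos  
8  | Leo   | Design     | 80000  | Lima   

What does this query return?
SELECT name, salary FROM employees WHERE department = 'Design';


Filtering: department = 'Design'
Matching rows: 1

1 rows:
Leo, 80000


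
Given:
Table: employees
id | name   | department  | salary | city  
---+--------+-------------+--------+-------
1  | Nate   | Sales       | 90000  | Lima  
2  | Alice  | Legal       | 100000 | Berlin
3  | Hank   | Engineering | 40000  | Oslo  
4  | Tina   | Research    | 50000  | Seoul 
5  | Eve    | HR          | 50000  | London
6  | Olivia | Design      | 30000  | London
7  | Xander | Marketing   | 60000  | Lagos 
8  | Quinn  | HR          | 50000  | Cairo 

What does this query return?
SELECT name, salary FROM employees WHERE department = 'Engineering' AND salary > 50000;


Filtering: department = 'Engineering' AND salary > 50000
Matching: 0 rows

Empty result set (0 rows)


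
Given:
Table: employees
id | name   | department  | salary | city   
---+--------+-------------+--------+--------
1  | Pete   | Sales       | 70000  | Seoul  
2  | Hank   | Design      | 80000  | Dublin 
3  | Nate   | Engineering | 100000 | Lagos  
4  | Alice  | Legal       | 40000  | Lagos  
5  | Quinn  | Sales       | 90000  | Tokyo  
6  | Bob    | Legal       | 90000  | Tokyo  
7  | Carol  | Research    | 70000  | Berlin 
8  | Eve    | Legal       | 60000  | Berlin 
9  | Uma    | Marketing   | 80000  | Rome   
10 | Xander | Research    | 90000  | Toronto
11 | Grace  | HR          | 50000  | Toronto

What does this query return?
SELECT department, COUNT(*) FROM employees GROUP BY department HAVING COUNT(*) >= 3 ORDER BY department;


Groups with count >= 3:
  Legal: 3 -> PASS
  Design: 1 -> filtered out
  Engineering: 1 -> filtered out
  HR: 1 -> filtered out
  Marketing: 1 -> filtered out
  Research: 2 -> filtered out
  Sales: 2 -> filtered out


1 groups:
Legal, 3


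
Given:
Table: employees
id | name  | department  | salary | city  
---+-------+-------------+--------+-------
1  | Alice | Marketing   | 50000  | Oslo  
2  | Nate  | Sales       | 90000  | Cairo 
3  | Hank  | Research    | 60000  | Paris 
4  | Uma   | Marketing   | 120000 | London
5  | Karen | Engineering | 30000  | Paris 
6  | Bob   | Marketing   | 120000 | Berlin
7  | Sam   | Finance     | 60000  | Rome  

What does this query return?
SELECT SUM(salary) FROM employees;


SUM(salary) = 50000 + 90000 + 60000 + 120000 + 30000 + 120000 + 60000 = 530000

530000


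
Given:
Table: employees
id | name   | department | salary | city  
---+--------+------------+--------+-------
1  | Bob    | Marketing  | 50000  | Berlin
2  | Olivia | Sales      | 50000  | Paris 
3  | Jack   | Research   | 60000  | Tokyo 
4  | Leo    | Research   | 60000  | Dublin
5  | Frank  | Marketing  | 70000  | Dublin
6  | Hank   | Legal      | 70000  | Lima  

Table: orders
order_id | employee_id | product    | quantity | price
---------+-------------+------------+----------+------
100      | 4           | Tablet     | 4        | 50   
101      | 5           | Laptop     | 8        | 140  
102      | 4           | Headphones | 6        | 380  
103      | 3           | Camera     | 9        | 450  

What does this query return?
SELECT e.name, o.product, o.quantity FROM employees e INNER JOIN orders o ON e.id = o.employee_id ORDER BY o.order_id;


Joining employees.id = orders.employee_id:
  employee Leo (id=4) -> order Tablet
  employee Frank (id=5) -> order Laptop
  employee Leo (id=4) -> order Headphones
  employee Jack (id=3) -> order Camera


4 rows:
Leo, Tablet, 4
Frank, Laptop, 8
Leo, Headphones, 6
Jack, Camera, 9


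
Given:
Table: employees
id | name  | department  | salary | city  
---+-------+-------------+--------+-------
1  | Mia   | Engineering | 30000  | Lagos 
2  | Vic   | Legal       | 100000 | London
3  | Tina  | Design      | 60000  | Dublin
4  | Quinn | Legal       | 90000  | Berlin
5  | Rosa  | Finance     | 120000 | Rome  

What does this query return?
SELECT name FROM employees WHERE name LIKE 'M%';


LIKE 'M%' matches names starting with 'M'
Matching: 1

1 rows:
Mia


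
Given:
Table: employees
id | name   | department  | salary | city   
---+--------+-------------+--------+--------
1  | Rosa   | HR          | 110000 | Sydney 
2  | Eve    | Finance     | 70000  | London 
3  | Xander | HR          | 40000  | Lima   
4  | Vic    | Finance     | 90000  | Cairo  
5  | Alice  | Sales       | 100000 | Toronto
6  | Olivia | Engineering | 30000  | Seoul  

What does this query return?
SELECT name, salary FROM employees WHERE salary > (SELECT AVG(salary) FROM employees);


Subquery: AVG(salary) = 73333.33
Filtering: salary > 73333.33
  Rosa (110000) -> MATCH
  Vic (90000) -> MATCH
  Alice (100000) -> MATCH


3 rows:
Rosa, 110000
Vic, 90000
Alice, 100000


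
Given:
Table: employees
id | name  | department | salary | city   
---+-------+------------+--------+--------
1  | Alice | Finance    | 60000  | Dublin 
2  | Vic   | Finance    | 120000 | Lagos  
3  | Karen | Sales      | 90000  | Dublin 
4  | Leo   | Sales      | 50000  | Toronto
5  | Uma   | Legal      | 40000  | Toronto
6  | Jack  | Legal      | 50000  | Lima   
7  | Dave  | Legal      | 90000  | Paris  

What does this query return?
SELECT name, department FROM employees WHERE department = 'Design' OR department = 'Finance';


Filtering: department = 'Design' OR 'Finance'
Matching: 2 rows

2 rows:
Alice, Finance
Vic, Finance


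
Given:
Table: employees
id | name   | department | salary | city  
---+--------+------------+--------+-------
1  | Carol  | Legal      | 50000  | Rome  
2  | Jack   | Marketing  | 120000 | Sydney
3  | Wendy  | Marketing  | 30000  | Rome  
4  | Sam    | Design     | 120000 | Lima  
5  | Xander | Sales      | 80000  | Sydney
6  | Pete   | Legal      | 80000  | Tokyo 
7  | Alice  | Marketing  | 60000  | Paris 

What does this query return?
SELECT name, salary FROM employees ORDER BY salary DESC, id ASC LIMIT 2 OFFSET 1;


Sort by salary DESC (id ASC tiebreak), then skip 1 and take 2
Rows 2 through 3

2 rows:
Sam, 120000
Xander, 80000


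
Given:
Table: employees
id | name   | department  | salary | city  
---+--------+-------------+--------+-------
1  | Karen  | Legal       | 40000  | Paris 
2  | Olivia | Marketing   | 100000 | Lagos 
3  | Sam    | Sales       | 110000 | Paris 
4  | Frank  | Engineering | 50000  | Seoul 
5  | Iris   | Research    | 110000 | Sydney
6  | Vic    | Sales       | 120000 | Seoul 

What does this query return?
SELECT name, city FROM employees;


Projecting columns: name, city

6 rows:
Karen, Paris
Olivia, Lagos
Sam, Paris
Frank, Seoul
Iris, Sydney
Vic, Seoul


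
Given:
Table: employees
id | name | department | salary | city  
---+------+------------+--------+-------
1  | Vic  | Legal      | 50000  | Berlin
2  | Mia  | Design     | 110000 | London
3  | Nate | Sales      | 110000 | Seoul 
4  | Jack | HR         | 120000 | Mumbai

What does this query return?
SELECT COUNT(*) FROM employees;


COUNT(*) counts all rows

4


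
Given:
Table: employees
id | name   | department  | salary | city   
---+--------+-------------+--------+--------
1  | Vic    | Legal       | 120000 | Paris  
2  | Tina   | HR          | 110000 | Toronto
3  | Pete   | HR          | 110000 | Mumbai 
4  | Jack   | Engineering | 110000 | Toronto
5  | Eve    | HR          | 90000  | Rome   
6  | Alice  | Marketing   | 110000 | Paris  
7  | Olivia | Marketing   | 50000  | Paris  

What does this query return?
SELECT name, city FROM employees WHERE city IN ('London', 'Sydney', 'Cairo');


Filtering: city IN ('London', 'Sydney', 'Cairo')
Matching: 0 rows

Empty result set (0 rows)


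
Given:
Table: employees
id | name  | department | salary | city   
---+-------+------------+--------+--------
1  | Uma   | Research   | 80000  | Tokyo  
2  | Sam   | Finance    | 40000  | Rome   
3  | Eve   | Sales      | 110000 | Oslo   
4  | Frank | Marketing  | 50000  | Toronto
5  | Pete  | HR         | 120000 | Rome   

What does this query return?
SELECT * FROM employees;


SELECT * returns all 5 rows with all columns

5 rows:
1, Uma, Research, 80000, Tokyo
2, Sam, Finance, 40000, Rome
3, Eve, Sales, 110000, Oslo
4, Frank, Marketing, 50000, Toronto
5, Pete, HR, 120000, Rome


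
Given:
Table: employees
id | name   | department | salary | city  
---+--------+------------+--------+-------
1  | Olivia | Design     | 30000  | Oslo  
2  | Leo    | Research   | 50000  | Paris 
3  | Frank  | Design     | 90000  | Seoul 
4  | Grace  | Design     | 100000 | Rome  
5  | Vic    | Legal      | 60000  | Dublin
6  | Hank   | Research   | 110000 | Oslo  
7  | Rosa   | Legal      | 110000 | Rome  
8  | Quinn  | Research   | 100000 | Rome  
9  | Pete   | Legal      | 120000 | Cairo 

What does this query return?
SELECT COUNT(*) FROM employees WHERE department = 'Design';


Counting rows where department = 'Design'
  Olivia -> MATCH
  Frank -> MATCH
  Grace -> MATCH


3


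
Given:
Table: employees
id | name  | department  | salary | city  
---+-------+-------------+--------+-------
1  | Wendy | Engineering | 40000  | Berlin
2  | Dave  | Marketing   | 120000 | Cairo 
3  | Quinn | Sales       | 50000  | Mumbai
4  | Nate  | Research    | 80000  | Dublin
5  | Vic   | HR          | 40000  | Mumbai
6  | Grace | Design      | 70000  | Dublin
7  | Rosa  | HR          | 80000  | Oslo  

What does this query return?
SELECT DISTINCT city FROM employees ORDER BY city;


All 'city' values (row order): Berlin, Cairo, Mumbai, Dublin, Mumbai, Dublin, Oslo
Removing duplicates leaves 5 unique value(s).

5 values:
Berlin
Cairo
Dublin
Mumbai
Oslo


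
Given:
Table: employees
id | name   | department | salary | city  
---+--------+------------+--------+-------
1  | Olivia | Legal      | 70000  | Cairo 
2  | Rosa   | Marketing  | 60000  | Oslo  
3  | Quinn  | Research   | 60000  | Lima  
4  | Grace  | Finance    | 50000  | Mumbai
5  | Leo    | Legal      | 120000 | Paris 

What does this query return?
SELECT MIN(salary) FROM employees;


Salaries: 70000, 60000, 60000, 50000, 120000
MIN = 50000

50000


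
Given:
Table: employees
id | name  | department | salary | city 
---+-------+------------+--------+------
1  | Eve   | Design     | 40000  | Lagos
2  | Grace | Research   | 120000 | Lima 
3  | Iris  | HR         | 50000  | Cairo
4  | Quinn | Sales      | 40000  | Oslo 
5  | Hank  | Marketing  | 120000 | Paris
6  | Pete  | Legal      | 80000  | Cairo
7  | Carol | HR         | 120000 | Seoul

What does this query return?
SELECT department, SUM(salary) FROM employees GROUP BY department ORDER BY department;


Summing salary within each department:
  Design: 40000 = 40000
  HR: 50000 + 120000 = 170000
  Legal: 80000 = 80000
  Marketing: 120000 = 120000
  Research: 120000 = 120000
  Sales: 40000 = 40000


6 groups:
Design, 40000
HR, 170000
Legal, 80000
Marketing, 120000
Research, 120000
Sales, 40000


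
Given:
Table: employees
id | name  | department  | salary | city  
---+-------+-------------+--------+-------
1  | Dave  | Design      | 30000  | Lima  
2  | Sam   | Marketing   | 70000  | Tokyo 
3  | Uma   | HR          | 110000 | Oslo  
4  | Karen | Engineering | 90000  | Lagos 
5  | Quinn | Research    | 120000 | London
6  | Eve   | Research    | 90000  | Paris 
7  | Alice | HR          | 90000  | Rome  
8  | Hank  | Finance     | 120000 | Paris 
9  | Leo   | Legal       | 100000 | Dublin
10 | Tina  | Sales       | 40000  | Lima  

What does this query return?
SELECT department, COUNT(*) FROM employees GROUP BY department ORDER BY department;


Assigning each row to its department group:
  Dave -> Design
  Sam -> Marketing
  Uma -> HR
  Karen -> Engineering
  Quinn -> Research
  Eve -> Research
  Alice -> HR
  Hank -> Finance
  Leo -> Legal
  Tina -> Sales


8 groups:
Design, 1
Engineering, 1
Finance, 1
HR, 2
Legal, 1
Marketing, 1
Research, 2
Sales, 1


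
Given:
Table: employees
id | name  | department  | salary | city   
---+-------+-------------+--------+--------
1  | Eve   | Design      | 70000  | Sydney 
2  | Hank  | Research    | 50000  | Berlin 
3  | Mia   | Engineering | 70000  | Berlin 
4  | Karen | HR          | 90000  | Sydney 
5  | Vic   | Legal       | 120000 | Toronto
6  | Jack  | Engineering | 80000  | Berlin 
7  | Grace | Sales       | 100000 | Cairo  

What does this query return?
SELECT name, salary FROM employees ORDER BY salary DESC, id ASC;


Sorting by salary DESC, then id ASC for ties

7 rows:
Vic, 120000
Grace, 100000
Karen, 90000
Jack, 80000
Eve, 70000
Mia, 70000
Hank, 50000


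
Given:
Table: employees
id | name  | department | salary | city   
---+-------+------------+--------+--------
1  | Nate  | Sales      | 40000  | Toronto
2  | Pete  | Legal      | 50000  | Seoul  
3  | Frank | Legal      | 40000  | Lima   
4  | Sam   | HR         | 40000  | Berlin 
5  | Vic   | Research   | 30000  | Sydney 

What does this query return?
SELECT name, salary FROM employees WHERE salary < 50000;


Filtering: salary < 50000
Matching: 4 rows

4 rows:
Nate, 40000
Frank, 40000
Sam, 40000
Vic, 30000


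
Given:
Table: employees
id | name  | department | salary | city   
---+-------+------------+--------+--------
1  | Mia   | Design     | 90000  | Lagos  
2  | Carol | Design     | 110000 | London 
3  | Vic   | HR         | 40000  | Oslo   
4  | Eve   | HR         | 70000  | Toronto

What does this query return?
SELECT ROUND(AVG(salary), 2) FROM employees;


SUM(salary) = 310000
COUNT = 4
ROUND(AVG, 2) = ROUND(310000 / 4, 2) = 77500.0

77500.0


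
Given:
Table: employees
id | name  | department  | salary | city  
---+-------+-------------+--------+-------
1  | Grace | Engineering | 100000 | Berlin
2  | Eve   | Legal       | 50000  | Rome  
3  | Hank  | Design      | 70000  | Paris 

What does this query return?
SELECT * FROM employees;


SELECT * returns all 3 rows with all columns

3 rows:
1, Grace, Engineering, 100000, Berlin
2, Eve, Legal, 50000, Rome
3, Hank, Design, 70000, Paris


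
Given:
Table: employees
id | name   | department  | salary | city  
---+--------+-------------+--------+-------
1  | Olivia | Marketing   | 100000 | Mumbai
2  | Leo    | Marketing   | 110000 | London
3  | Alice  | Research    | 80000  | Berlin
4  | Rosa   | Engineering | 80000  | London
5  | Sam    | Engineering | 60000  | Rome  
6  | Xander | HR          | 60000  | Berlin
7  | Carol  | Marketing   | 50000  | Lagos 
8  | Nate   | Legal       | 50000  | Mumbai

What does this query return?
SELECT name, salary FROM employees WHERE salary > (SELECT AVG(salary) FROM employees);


Subquery: AVG(salary) = 73750.0
Filtering: salary > 73750.0
  Olivia (100000) -> MATCH
  Leo (110000) -> MATCH
  Alice (80000) -> MATCH
  Rosa (80000) -> MATCH


4 rows:
Olivia, 100000
Leo, 110000
Alice, 80000
Rosa, 80000


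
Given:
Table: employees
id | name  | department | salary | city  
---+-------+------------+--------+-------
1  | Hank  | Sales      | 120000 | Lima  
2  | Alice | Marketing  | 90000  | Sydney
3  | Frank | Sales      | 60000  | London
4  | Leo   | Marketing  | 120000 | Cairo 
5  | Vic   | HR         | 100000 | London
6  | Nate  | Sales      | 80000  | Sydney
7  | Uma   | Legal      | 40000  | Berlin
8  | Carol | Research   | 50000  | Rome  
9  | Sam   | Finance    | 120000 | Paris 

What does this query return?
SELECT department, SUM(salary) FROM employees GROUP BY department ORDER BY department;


Summing salary within each department:
  Finance: 120000 = 120000
  HR: 100000 = 100000
  Legal: 40000 = 40000
  Marketing: 90000 + 120000 = 210000
  Research: 50000 = 50000
  Sales: 120000 + 60000 + 80000 = 260000


6 groups:
Finance, 120000
HR, 100000
Legal, 40000
Marketing, 210000
Research, 50000
Sales, 260000


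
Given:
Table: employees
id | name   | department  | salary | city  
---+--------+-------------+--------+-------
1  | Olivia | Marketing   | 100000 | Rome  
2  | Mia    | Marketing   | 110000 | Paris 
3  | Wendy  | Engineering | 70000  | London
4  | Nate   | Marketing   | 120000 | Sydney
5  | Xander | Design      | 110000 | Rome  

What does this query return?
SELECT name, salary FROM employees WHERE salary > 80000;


Filtering: salary > 80000
Matching: 4 rows

4 rows:
Olivia, 100000
Mia, 110000
Nate, 120000
Xander, 110000


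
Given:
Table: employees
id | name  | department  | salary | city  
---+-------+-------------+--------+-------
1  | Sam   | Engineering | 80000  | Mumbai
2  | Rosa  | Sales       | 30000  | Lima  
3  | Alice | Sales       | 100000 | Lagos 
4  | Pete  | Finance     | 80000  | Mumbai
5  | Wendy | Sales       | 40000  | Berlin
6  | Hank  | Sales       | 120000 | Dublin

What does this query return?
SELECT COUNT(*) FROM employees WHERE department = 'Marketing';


Counting rows where department = 'Marketing'


0


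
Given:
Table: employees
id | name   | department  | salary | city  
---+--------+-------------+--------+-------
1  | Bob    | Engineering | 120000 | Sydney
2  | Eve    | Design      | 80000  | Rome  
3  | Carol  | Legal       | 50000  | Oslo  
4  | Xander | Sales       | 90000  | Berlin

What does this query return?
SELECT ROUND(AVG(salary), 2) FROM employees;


SUM(salary) = 340000
COUNT = 4
ROUND(AVG, 2) = ROUND(340000 / 4, 2) = 85000.0

85000.0


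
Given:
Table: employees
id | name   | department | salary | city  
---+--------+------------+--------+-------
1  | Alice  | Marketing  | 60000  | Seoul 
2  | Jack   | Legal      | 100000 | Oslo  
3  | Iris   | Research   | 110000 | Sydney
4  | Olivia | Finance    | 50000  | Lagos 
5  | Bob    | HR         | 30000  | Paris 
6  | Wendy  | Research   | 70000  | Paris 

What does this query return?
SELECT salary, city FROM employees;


Projecting columns: salary, city

6 rows:
60000, Seoul
100000, Oslo
110000, Sydney
50000, Lagos
30000, Paris
70000, Paris


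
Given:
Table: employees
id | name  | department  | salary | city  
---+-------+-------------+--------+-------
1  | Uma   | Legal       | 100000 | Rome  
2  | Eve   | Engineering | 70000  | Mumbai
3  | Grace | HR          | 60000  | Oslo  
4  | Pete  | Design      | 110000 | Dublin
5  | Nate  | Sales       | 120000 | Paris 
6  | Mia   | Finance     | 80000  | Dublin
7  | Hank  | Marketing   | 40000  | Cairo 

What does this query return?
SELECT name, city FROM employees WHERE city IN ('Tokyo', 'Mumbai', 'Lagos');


Filtering: city IN ('Tokyo', 'Mumbai', 'Lagos')
Matching: 1 rows

1 rows:
Eve, Mumbai


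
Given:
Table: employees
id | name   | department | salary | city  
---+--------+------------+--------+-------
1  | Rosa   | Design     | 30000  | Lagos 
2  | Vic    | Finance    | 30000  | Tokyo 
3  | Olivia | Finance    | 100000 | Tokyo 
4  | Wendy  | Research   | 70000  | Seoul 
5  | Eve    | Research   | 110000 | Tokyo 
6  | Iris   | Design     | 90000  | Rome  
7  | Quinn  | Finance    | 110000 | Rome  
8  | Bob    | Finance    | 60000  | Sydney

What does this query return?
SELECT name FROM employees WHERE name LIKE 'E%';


LIKE 'E%' matches names starting with 'E'
Matching: 1

1 rows:
Eve


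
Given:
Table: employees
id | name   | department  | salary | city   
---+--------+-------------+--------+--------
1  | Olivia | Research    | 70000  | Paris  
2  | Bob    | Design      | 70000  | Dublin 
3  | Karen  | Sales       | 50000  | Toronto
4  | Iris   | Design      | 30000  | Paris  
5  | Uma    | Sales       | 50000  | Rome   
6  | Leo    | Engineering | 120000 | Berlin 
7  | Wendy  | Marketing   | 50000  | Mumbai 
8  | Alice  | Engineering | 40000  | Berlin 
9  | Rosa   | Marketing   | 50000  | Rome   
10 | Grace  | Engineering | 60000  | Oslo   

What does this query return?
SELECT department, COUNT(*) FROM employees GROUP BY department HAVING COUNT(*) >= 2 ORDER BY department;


Groups with count >= 2:
  Design: 2 -> PASS
  Engineering: 3 -> PASS
  Marketing: 2 -> PASS
  Sales: 2 -> PASS
  Research: 1 -> filtered out


4 groups:
Design, 2
Engineering, 3
Marketing, 2
Sales, 2


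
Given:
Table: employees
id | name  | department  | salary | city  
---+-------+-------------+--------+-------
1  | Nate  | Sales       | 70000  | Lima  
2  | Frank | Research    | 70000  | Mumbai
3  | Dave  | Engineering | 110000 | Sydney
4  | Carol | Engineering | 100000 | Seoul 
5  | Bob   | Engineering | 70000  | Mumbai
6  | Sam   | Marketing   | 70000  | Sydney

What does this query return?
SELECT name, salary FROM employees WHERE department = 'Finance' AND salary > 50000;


Filtering: department = 'Finance' AND salary > 50000
Matching: 0 rows

Empty result set (0 rows)


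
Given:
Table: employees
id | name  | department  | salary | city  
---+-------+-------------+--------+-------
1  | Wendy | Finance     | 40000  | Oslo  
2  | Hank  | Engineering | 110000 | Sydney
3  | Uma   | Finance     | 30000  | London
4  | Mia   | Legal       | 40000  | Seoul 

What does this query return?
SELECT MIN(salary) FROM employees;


Salaries: 40000, 110000, 30000, 40000
MIN = 30000

30000


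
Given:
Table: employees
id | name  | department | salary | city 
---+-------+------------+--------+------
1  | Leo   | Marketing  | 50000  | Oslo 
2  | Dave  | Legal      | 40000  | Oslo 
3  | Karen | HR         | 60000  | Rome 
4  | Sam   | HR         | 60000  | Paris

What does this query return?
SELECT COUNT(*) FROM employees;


COUNT(*) counts all rows

4
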